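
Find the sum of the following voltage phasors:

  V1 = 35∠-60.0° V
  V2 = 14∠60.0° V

Step 1 — Convert each phasor to rectangular form:
  V1 = 35·(cos(-60.0°) + j·sin(-60.0°)) = 17.5 - j30.31 V
  V2 = 14·(cos(60.0°) + j·sin(60.0°)) = 7 + j12.12 V
Step 2 — Sum components: V_total = 24.5 - j18.19 V.
Step 3 — Convert to polar: |V_total| = 30.51 V, ∠V_total = -36.6°.

V_total = 30.51∠-36.6° V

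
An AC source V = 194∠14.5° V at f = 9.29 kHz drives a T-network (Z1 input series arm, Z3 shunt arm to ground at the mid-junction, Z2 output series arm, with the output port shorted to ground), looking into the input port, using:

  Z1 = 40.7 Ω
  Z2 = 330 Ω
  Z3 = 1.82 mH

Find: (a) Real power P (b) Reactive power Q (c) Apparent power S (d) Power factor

Step 1 — Angular frequency: ω = 2π·f = 2π·9290 = 5.837e+04 rad/s.
Step 2 — Component impedances:
  Z1: Z = R = 40.7 Ω
  Z2: Z = R = 330 Ω
  Z3: Z = jωL = j·5.837e+04·0.00182 = 0 + j106.2 Ω
Step 3 — With the output port shorted to ground, the output series arm Z2 runs from the junction to ground; the shunt arm Z3 also runs from the junction to ground. They appear in parallel: Z3 || Z2 = 30.99 + j96.26 Ω.
Step 4 — Series with input arm Z1: Z_in = Z1 + (Z3 || Z2) = 71.69 + j96.26 Ω = 120∠53.3° Ω.
Step 5 — Source phasor: V = 194∠14.5° V = 187.8 + j48.57 V.
Step 6 — Current: I = V / Z = 1.259 - j1.013 A = 1.616∠-38.8° A.
Step 7 — Complex power: S = V·I* = 187.3 + j251.5 VA.
Step 8 — Real power: P = Re(S) = 187.3 W.
Step 9 — Reactive power: Q = Im(S) = 251.5 VAR.
Step 10 — Apparent power: |S| = 313.6 VA.
Step 11 — Power factor: PF = P/|S| = 0.5973 (lagging).

(a) P = 187.3 W  (b) Q = 251.5 VAR  (c) S = 313.6 VA  (d) PF = 0.5973 (lagging)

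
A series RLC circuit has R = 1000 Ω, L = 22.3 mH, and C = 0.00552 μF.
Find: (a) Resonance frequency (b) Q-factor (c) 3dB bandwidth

Step 1 — Resonance: ω₀ = 1/√(LC) = 1/√(0.0223·5.52e-09) = 9.013e+04 rad/s.
Step 2 — f₀ = ω₀/(2π) = 1.434e+04 Hz.
Step 3 — Series Q: Q = ω₀L/R = 9.013e+04·0.0223/1000 = 2.01.
Step 4 — Bandwidth: Δω = ω₀/Q = 4.484e+04 rad/s; BW = Δω/(2π) = 7137 Hz.

(a) f₀ = 1.434e+04 Hz  (b) Q = 2.01  (c) BW = 7137 Hz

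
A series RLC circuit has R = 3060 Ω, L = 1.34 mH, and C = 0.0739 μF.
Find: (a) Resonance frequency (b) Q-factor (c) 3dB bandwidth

Step 1 — Resonance condition Im(Z)=0 gives ω₀ = 1/√(LC).
Step 2 — ω₀ = 1/√(0.00134·7.39e-08) = 1.005e+05 rad/s.
Step 3 — f₀ = ω₀/(2π) = 1.599e+04 Hz.
Step 4 — Series Q: Q = ω₀L/R = 1.005e+05·0.00134/3060 = 0.04401.
Step 5 — 3dB bandwidth: Δω = ω₀/Q = 2.284e+06 rad/s; BW = Δω/(2π) = 3.634e+05 Hz.

(a) f₀ = 1.599e+04 Hz  (b) Q = 0.04401  (c) BW = 3.634e+05 Hz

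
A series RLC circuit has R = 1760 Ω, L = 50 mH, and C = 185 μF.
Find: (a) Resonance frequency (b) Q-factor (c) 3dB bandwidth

Step 1 — Resonance condition Im(Z)=0 gives ω₀ = 1/√(LC).
Step 2 — ω₀ = 1/√(0.05·0.000185) = 328.8 rad/s.
Step 3 — f₀ = ω₀/(2π) = 52.33 Hz.
Step 4 — Series Q: Q = ω₀L/R = 328.8·0.05/1760 = 0.009341.
Step 5 — 3dB bandwidth: Δω = ω₀/Q = 3.52e+04 rad/s; BW = Δω/(2π) = 5602 Hz.

(a) f₀ = 52.33 Hz  (b) Q = 0.009341  (c) BW = 5602 Hz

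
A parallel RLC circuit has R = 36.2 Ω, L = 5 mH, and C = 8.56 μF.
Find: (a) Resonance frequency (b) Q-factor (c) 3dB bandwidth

Step 1 — Resonance: ω₀ = 1/√(LC) = 1/√(0.005·8.56e-06) = 4834 rad/s.
Step 2 — f₀ = ω₀/(2π) = 769.3 Hz.
Step 3 — Parallel Q: Q = R/(ω₀L) = 36.2/(4834·0.005) = 1.498.
Step 4 — Bandwidth: Δω = ω₀/Q = 3227 rad/s; BW = Δω/(2π) = 513.6 Hz.

(a) f₀ = 769.3 Hz  (b) Q = 1.498  (c) BW = 513.6 Hz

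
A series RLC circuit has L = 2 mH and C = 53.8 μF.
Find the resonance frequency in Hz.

Step 1 — Resonance condition Im(Z)=0 gives ω₀ = 1/√(LC).
Step 2 — ω₀ = 1/√(0.002·5.38e-05) = 3049 rad/s.
Step 3 — f₀ = ω₀/(2π) = 485.2 Hz.

f₀ = 485.2 Hz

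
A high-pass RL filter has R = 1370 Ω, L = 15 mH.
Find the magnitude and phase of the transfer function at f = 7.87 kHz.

Step 1 — Angular frequency: ω = 2π·7870 = 4.945e+04 rad/s.
Step 2 — Transfer function: H(jω) = jωL/(R + jωL).
Step 3 — Numerator jωL = j·741.7; denominator R + jωL = 1370 + j741.7.
Step 4 — H = 0.2267 + j0.4187.
Step 5 — Magnitude: |H| = 0.4761 (-6.4 dB); phase: φ = 61.6°.

|H| = 0.4761 (-6.4 dB), φ = 61.6°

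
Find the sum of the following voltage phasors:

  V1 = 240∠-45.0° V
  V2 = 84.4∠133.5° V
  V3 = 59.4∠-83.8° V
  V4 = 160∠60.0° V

Step 1 — Convert each phasor to rectangular form:
  V1 = 240·(cos(-45.0°) + j·sin(-45.0°)) = 169.7 - j169.7 V
  V2 = 84.4·(cos(133.5°) + j·sin(133.5°)) = -58.1 + j61.22 V
  V3 = 59.4·(cos(-83.8°) + j·sin(-83.8°)) = 6.415 - j59.05 V
  V4 = 160·(cos(60.0°) + j·sin(60.0°)) = 80 + j138.6 V
Step 2 — Sum components: V_total = 198 - j28.97 V.
Step 3 — Convert to polar: |V_total| = 200.1 V, ∠V_total = -8.3°.

V_total = 200.1∠-8.3° V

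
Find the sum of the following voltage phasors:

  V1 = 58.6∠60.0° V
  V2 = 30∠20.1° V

Step 1 — Convert each phasor to rectangular form:
  V1 = 58.6·(cos(60.0°) + j·sin(60.0°)) = 29.3 + j50.75 V
  V2 = 30·(cos(20.1°) + j·sin(20.1°)) = 28.17 + j10.31 V
Step 2 — Sum components: V_total = 57.47 + j61.06 V.
Step 3 — Convert to polar: |V_total| = 83.85 V, ∠V_total = 46.7°.

V_total = 83.85∠46.7° V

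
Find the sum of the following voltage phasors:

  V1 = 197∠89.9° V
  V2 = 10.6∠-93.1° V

Step 1 — Convert each phasor to rectangular form:
  V1 = 197·(cos(89.9°) + j·sin(89.9°)) = 0.3438 + j197 V
  V2 = 10.6·(cos(-93.1°) + j·sin(-93.1°)) = -0.5732 - j10.58 V
Step 2 — Sum components: V_total = -0.2294 + j186.4 V.
Step 3 — Convert to polar: |V_total| = 186.4 V, ∠V_total = 90.1°.

V_total = 186.4∠90.1° V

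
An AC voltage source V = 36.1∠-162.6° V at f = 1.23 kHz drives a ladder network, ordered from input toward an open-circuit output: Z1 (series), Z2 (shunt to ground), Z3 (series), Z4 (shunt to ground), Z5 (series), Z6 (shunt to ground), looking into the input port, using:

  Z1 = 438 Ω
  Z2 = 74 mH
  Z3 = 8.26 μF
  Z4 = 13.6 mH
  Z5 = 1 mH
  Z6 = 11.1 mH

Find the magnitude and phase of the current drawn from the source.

Step 1 — Angular frequency: ω = 2π·f = 2π·1230 = 7728 rad/s.
Step 2 — Component impedances:
  Z1: Z = R = 438 Ω
  Z2: Z = jωL = j·7728·0.074 = 0 + j571.9 Ω
  Z3: Z = 1/(jωC) = -j/(ω·C) = 0 - j15.67 Ω
  Z4: Z = jωL = j·7728·0.0136 = 0 + j105.1 Ω
  Z5: Z = jωL = j·7728·0.001 = 0 + j7.728 Ω
  Z6: Z = jωL = j·7728·0.0111 = 0 + j85.78 Ω
Step 3 — Ladder network (open output): work backward from the far end, alternating series and parallel combinations. Z_in = 438 + j31.93 Ω = 439.2∠4.2° Ω.
Step 4 — Source phasor: V = 36.1∠-162.6° V = -34.45 - j10.8 V.
Step 5 — Ohm's law: I = V / Z_total = (-34.45 - j10.8) / (438 + j31.93) = -0.08002 - j0.01881 A.
Step 6 — Convert to polar: |I| = 0.0822 A, ∠I = -166.8°.

I = 0.0822∠-166.8° A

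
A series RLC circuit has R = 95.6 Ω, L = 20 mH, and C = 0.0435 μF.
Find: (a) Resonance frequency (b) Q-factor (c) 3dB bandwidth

Step 1 — Resonance: ω₀ = 1/√(LC) = 1/√(0.02·4.35e-08) = 3.39e+04 rad/s.
Step 2 — f₀ = ω₀/(2π) = 5396 Hz.
Step 3 — Series Q: Q = ω₀L/R = 3.39e+04·0.02/95.6 = 7.093.
Step 4 — Bandwidth: Δω = ω₀/Q = 4780 rad/s; BW = Δω/(2π) = 760.8 Hz.

(a) f₀ = 5396 Hz  (b) Q = 7.093  (c) BW = 760.8 Hz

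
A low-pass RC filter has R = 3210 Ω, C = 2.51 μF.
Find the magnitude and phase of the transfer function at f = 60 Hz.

Step 1 — Angular frequency: ω = 2π·60 = 377 rad/s.
Step 2 — Transfer function: H(jω) = 1/(1 + jωRC).
Step 3 — Denominator: 1 + jωRC = 1 + j·377·3210·2.51e-06 = 1 + j3.037.
Step 4 — H = 0.09779 - j0.297.
Step 5 — Magnitude: |H| = 0.3127 (-10.1 dB); phase: φ = -71.8°.

|H| = 0.3127 (-10.1 dB), φ = -71.8°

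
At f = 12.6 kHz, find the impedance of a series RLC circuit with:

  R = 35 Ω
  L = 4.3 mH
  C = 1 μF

Step 1 — Angular frequency: ω = 2π·f = 2π·1.26e+04 = 7.917e+04 rad/s.
Step 2 — Component impedances:
  R: Z = R = 35 Ω
  L: Z = jωL = j·7.917e+04·0.0043 = 0 + j340.4 Ω
  C: Z = 1/(jωC) = -j/(ω·C) = 0 - j12.63 Ω
Step 3 — Series combination: Z_total = R + L + C = 35 + j327.8 Ω = 329.7∠83.9° Ω.

Z = 35 + j327.8 Ω = 329.7∠83.9° Ω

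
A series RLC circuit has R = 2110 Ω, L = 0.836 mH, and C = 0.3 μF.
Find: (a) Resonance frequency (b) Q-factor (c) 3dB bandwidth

Step 1 — Resonance: ω₀ = 1/√(LC) = 1/√(0.000836·3e-07) = 6.314e+04 rad/s.
Step 2 — f₀ = ω₀/(2π) = 1.005e+04 Hz.
Step 3 — Series Q: Q = ω₀L/R = 6.314e+04·0.000836/2110 = 0.02502.
Step 4 — Bandwidth: Δω = ω₀/Q = 2.524e+06 rad/s; BW = Δω/(2π) = 4.017e+05 Hz.

(a) f₀ = 1.005e+04 Hz  (b) Q = 0.02502  (c) BW = 4.017e+05 Hz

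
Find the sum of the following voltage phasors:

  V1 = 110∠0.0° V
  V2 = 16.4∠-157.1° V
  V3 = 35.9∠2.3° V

Step 1 — Convert each phasor to rectangular form:
  V1 = 110·(cos(0.0°) + j·sin(0.0°)) = 110 V
  V2 = 16.4·(cos(-157.1°) + j·sin(-157.1°)) = -15.11 - j6.382 V
  V3 = 35.9·(cos(2.3°) + j·sin(2.3°)) = 35.87 + j1.441 V
Step 2 — Sum components: V_total = 130.8 - j4.941 V.
Step 3 — Convert to polar: |V_total| = 130.9 V, ∠V_total = -2.2°.

V_total = 130.9∠-2.2° V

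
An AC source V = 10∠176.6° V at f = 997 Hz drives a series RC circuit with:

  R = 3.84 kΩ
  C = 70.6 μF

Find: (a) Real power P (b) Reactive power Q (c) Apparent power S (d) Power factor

Step 1 — Angular frequency: ω = 2π·f = 2π·997 = 6264 rad/s.
Step 2 — Component impedances:
  R: Z = R = 3840 Ω
  C: Z = 1/(jωC) = -j/(ω·C) = 0 - j2.261 Ω
Step 3 — Series combination: Z_total = R + C = 3840 - j2.261 Ω = 3840∠-0.0° Ω.
Step 4 — Source phasor: V = 10∠176.6° V = -9.982 + j0.5931 V.
Step 5 — Current: I = V / Z = -0.0026 + j0.0001529 A = 0.002604∠176.6° A.
Step 6 — Complex power: S = V·I* = 0.02604 - j1.533e-05 VA.
Step 7 — Real power: P = Re(S) = 0.02604 W.
Step 8 — Reactive power: Q = Im(S) = -1.533e-05 VAR.
Step 9 — Apparent power: |S| = 0.02604 VA.
Step 10 — Power factor: PF = P/|S| = 1 (leading).

(a) P = 0.02604 W  (b) Q = -1.533e-05 VAR  (c) S = 0.02604 VA  (d) PF = 1 (leading)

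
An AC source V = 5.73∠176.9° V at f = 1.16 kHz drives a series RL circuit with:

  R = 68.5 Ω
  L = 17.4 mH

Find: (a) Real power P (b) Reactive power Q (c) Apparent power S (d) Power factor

Step 1 — Angular frequency: ω = 2π·f = 2π·1160 = 7288 rad/s.
Step 2 — Component impedances:
  R: Z = R = 68.5 Ω
  L: Z = jωL = j·7288·0.0174 = 0 + j126.8 Ω
Step 3 — Series combination: Z_total = R + L = 68.5 + j126.8 Ω = 144.1∠61.6° Ω.
Step 4 — Source phasor: V = 5.73∠176.9° V = -5.722 + j0.3099 V.
Step 5 — Current: I = V / Z = -0.01697 + j0.03595 A = 0.03975∠115.3° A.
Step 6 — Complex power: S = V·I* = 0.1083 + j0.2004 VA.
Step 7 — Real power: P = Re(S) = 0.1083 W.
Step 8 — Reactive power: Q = Im(S) = 0.2004 VAR.
Step 9 — Apparent power: |S| = 0.2278 VA.
Step 10 — Power factor: PF = P/|S| = 0.4752 (lagging).

(a) P = 0.1083 W  (b) Q = 0.2004 VAR  (c) S = 0.2278 VA  (d) PF = 0.4752 (lagging)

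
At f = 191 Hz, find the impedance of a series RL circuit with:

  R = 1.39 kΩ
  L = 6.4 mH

Step 1 — Angular frequency: ω = 2π·f = 2π·191 = 1200 rad/s.
Step 2 — Component impedances:
  R: Z = R = 1390 Ω
  L: Z = jωL = j·1200·0.0064 = 0 + j7.681 Ω
Step 3 — Series combination: Z_total = R + L = 1390 + j7.681 Ω = 1390∠0.3° Ω.

Z = 1390 + j7.681 Ω = 1390∠0.3° Ω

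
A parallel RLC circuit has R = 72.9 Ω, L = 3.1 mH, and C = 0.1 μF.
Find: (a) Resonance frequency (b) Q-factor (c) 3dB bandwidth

Step 1 — Resonance: ω₀ = 1/√(LC) = 1/√(0.0031·1e-07) = 5.68e+04 rad/s.
Step 2 — f₀ = ω₀/(2π) = 9039 Hz.
Step 3 — Parallel Q: Q = R/(ω₀L) = 72.9/(5.68e+04·0.0031) = 0.414.
Step 4 — Bandwidth: Δω = ω₀/Q = 1.372e+05 rad/s; BW = Δω/(2π) = 2.183e+04 Hz.

(a) f₀ = 9039 Hz  (b) Q = 0.414  (c) BW = 2.183e+04 Hz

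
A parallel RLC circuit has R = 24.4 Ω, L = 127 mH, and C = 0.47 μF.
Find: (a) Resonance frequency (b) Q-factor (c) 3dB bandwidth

Step 1 — Resonance: ω₀ = 1/√(LC) = 1/√(0.127·4.7e-07) = 4093 rad/s.
Step 2 — f₀ = ω₀/(2π) = 651.4 Hz.
Step 3 — Parallel Q: Q = R/(ω₀L) = 24.4/(4093·0.127) = 0.04694.
Step 4 — Bandwidth: Δω = ω₀/Q = 8.72e+04 rad/s; BW = Δω/(2π) = 1.388e+04 Hz.

(a) f₀ = 651.4 Hz  (b) Q = 0.04694  (c) BW = 1.388e+04 Hz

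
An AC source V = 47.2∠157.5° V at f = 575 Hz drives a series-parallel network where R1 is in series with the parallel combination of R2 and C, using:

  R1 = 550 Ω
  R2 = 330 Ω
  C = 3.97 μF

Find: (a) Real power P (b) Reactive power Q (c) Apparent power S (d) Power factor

Step 1 — Angular frequency: ω = 2π·f = 2π·575 = 3613 rad/s.
Step 2 — Component impedances:
  R1: Z = R = 550 Ω
  R2: Z = R = 330 Ω
  C: Z = 1/(jωC) = -j/(ω·C) = 0 - j69.72 Ω
Step 3 — Parallel branch: R2 || C = 1/(1/R2 + 1/C) = 14.1 - j66.74 Ω.
Step 4 — Series with R1: Z_total = R1 + (R2 || C) = 564.1 - j66.74 Ω = 568∠-6.7° Ω.
Step 5 — Source phasor: V = 47.2∠157.5° V = -43.61 + j18.06 V.
Step 6 — Current: I = V / Z = -0.07997 + j0.02256 A = 0.08309∠164.2° A.
Step 7 — Complex power: S = V·I* = 3.895 - j0.4608 VA.
Step 8 — Real power: P = Re(S) = 3.895 W.
Step 9 — Reactive power: Q = Im(S) = -0.4608 VAR.
Step 10 — Apparent power: |S| = 3.922 VA.
Step 11 — Power factor: PF = P/|S| = 0.9931 (leading).

(a) P = 3.895 W  (b) Q = -0.4608 VAR  (c) S = 3.922 VA  (d) PF = 0.9931 (leading)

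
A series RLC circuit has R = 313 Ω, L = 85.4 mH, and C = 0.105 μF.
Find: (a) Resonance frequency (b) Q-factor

Step 1 — Resonance condition Im(Z)=0 gives ω₀ = 1/√(LC).
Step 2 — ω₀ = 1/√(0.0854·1.05e-07) = 1.056e+04 rad/s.
Step 3 — f₀ = ω₀/(2π) = 1681 Hz.
Step 4 — Series Q: Q = ω₀L/R = 1.056e+04·0.0854/313 = 2.881.

(a) f₀ = 1681 Hz  (b) Q = 2.881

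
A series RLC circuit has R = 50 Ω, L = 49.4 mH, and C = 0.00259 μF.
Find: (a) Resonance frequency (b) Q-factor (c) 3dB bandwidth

Step 1 — Resonance: ω₀ = 1/√(LC) = 1/√(0.0494·2.59e-09) = 8.841e+04 rad/s.
Step 2 — f₀ = ω₀/(2π) = 1.407e+04 Hz.
Step 3 — Series Q: Q = ω₀L/R = 8.841e+04·0.0494/50 = 87.35.
Step 4 — Bandwidth: Δω = ω₀/Q = 1012 rad/s; BW = Δω/(2π) = 161.1 Hz.

(a) f₀ = 1.407e+04 Hz  (b) Q = 87.35  (c) BW = 161.1 Hz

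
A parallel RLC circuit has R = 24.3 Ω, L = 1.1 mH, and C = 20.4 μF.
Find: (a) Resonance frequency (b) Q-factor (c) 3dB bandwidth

Step 1 — Resonance: ω₀ = 1/√(LC) = 1/√(0.0011·2.04e-05) = 6676 rad/s.
Step 2 — f₀ = ω₀/(2π) = 1062 Hz.
Step 3 — Parallel Q: Q = R/(ω₀L) = 24.3/(6676·0.0011) = 3.309.
Step 4 — Bandwidth: Δω = ω₀/Q = 2017 rad/s; BW = Δω/(2π) = 321.1 Hz.

(a) f₀ = 1062 Hz  (b) Q = 3.309  (c) BW = 321.1 Hz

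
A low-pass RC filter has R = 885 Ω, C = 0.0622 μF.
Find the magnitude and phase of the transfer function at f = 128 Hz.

Step 1 — Angular frequency: ω = 2π·128 = 804.2 rad/s.
Step 2 — Transfer function: H(jω) = 1/(1 + jωRC).
Step 3 — Denominator: 1 + jωRC = 1 + j·804.2·885·6.22e-08 = 1 + j0.04427.
Step 4 — H = 0.998 - j0.04418.
Step 5 — Magnitude: |H| = 0.999 (-0.0 dB); phase: φ = -2.5°.

|H| = 0.999 (-0.0 dB), φ = -2.5°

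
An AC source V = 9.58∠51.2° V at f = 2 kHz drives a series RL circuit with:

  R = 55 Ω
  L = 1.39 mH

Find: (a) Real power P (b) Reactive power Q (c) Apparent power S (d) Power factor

Step 1 — Angular frequency: ω = 2π·f = 2π·2000 = 1.257e+04 rad/s.
Step 2 — Component impedances:
  R: Z = R = 55 Ω
  L: Z = jωL = j·1.257e+04·0.00139 = 0 + j17.47 Ω
Step 3 — Series combination: Z_total = R + L = 55 + j17.47 Ω = 57.71∠17.6° Ω.
Step 4 — Source phasor: V = 9.58∠51.2° V = 6.003 + j7.466 V.
Step 5 — Current: I = V / Z = 0.1383 + j0.09182 A = 0.166∠33.6° A.
Step 6 — Complex power: S = V·I* = 1.516 + j0.4814 VA.
Step 7 — Real power: P = Re(S) = 1.516 W.
Step 8 — Reactive power: Q = Im(S) = 0.4814 VAR.
Step 9 — Apparent power: |S| = 1.59 VA.
Step 10 — Power factor: PF = P/|S| = 0.9531 (lagging).

(a) P = 1.516 W  (b) Q = 0.4814 VAR  (c) S = 1.59 VA  (d) PF = 0.9531 (lagging)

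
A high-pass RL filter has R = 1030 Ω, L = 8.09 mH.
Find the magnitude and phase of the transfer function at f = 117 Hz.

Step 1 — Angular frequency: ω = 2π·117 = 735.1 rad/s.
Step 2 — Transfer function: H(jω) = jωL/(R + jωL).
Step 3 — Numerator jωL = j·5.947; denominator R + jωL = 1030 + j5.947.
Step 4 — H = 3.334e-05 + j0.005774.
Step 5 — Magnitude: |H| = 0.005774 (-44.8 dB); phase: φ = 89.7°.

|H| = 0.005774 (-44.8 dB), φ = 89.7°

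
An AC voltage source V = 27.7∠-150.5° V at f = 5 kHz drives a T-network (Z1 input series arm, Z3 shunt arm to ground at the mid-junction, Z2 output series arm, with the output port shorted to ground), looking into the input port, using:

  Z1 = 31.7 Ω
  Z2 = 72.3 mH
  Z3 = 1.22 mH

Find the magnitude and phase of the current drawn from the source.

Step 1 — Angular frequency: ω = 2π·f = 2π·5000 = 3.142e+04 rad/s.
Step 2 — Component impedances:
  Z1: Z = R = 31.7 Ω
  Z2: Z = jωL = j·3.142e+04·0.0723 = 0 + j2271 Ω
  Z3: Z = jωL = j·3.142e+04·0.00122 = 0 + j38.33 Ω
Step 3 — With the output port shorted to ground, the output series arm Z2 runs from the junction to ground; the shunt arm Z3 also runs from the junction to ground. They appear in parallel: Z3 || Z2 = 0 + j37.69 Ω.
Step 4 — Series with input arm Z1: Z_in = Z1 + (Z3 || Z2) = 31.7 + j37.69 Ω = 49.25∠49.9° Ω.
Step 5 — Source phasor: V = 27.7∠-150.5° V = -24.11 - j13.64 V.
Step 6 — Ohm's law: I = V / Z_total = (-24.11 - j13.64) / (31.7 + j37.69) = -0.527 + j0.1964 A.
Step 7 — Convert to polar: |I| = 0.5624 A, ∠I = 159.6°.

I = 0.5624∠159.6° A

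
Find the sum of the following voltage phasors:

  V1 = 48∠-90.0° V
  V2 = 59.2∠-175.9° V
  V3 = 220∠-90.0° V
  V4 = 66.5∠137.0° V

Step 1 — Convert each phasor to rectangular form:
  V1 = 48·(cos(-90.0°) + j·sin(-90.0°)) = 0 - j48 V
  V2 = 59.2·(cos(-175.9°) + j·sin(-175.9°)) = -59.05 - j4.233 V
  V3 = 220·(cos(-90.0°) + j·sin(-90.0°)) = 0 - j220 V
  V4 = 66.5·(cos(137.0°) + j·sin(137.0°)) = -48.64 + j45.35 V
Step 2 — Sum components: V_total = -107.7 - j226.9 V.
Step 3 — Convert to polar: |V_total| = 251.1 V, ∠V_total = -115.4°.

V_total = 251.1∠-115.4° V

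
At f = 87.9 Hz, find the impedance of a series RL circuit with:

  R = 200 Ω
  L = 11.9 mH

Step 1 — Angular frequency: ω = 2π·f = 2π·87.9 = 552.3 rad/s.
Step 2 — Component impedances:
  R: Z = R = 200 Ω
  L: Z = jωL = j·552.3·0.0119 = 0 + j6.572 Ω
Step 3 — Series combination: Z_total = R + L = 200 + j6.572 Ω = 200.1∠1.9° Ω.

Z = 200 + j6.572 Ω = 200.1∠1.9° Ω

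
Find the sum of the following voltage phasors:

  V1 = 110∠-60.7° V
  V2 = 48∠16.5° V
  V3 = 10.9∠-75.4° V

Step 1 — Convert each phasor to rectangular form:
  V1 = 110·(cos(-60.7°) + j·sin(-60.7°)) = 53.83 - j95.93 V
  V2 = 48·(cos(16.5°) + j·sin(16.5°)) = 46.02 + j13.63 V
  V3 = 10.9·(cos(-75.4°) + j·sin(-75.4°)) = 2.748 - j10.55 V
Step 2 — Sum components: V_total = 102.6 - j92.84 V.
Step 3 — Convert to polar: |V_total| = 138.4 V, ∠V_total = -42.1°.

V_total = 138.4∠-42.1° V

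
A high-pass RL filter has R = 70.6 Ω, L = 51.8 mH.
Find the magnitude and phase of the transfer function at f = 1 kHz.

Step 1 — Angular frequency: ω = 2π·1000 = 6283 rad/s.
Step 2 — Transfer function: H(jω) = jωL/(R + jωL).
Step 3 — Numerator jωL = j·325.5; denominator R + jωL = 70.6 + j325.5.
Step 4 — H = 0.9551 + j0.2072.
Step 5 — Magnitude: |H| = 0.9773 (-0.2 dB); phase: φ = 12.2°.

|H| = 0.9773 (-0.2 dB), φ = 12.2°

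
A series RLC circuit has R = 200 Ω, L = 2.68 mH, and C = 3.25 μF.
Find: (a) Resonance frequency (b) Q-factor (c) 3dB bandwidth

Step 1 — Resonance condition Im(Z)=0 gives ω₀ = 1/√(LC).
Step 2 — ω₀ = 1/√(0.00268·3.25e-06) = 1.071e+04 rad/s.
Step 3 — f₀ = ω₀/(2π) = 1705 Hz.
Step 4 — Series Q: Q = ω₀L/R = 1.071e+04·0.00268/200 = 0.1436.
Step 5 — 3dB bandwidth: Δω = ω₀/Q = 7.463e+04 rad/s; BW = Δω/(2π) = 1.188e+04 Hz.

(a) f₀ = 1705 Hz  (b) Q = 0.1436  (c) BW = 1.188e+04 Hz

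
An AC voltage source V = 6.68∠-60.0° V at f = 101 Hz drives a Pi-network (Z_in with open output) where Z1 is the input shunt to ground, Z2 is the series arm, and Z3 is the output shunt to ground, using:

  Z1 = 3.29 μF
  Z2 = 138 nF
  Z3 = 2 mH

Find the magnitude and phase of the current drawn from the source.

Step 1 — Angular frequency: ω = 2π·f = 2π·101 = 634.6 rad/s.
Step 2 — Component impedances:
  Z1: Z = 1/(jωC) = -j/(ω·C) = 0 - j479 Ω
  Z2: Z = 1/(jωC) = -j/(ω·C) = 0 - j1.142e+04 Ω
  Z3: Z = jωL = j·634.6·0.002 = 0 + j1.269 Ω
Step 3 — With open output, the series arm Z2 and the output shunt Z3 appear in series to ground: Z2 + Z3 = 0 - j1.142e+04 Ω.
Step 4 — Parallel with input shunt Z1: Z_in = Z1 || (Z2 + Z3) = 0 - j459.7 Ω = 459.7∠-90.0° Ω.
Step 5 — Source phasor: V = 6.68∠-60.0° V = 3.34 - j5.785 V.
Step 6 — Ohm's law: I = V / Z_total = (3.34 - j5.785) / (0 - j459.7) = 0.01258 + j0.007266 A.
Step 7 — Convert to polar: |I| = 0.01453 A, ∠I = 30.0°.

I = 0.01453∠30.0° A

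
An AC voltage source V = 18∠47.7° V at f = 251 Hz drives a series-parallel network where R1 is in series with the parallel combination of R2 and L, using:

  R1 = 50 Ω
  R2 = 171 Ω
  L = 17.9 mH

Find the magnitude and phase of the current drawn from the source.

Step 1 — Angular frequency: ω = 2π·f = 2π·251 = 1577 rad/s.
Step 2 — Component impedances:
  R1: Z = R = 50 Ω
  R2: Z = R = 171 Ω
  L: Z = jωL = j·1577·0.0179 = 0 + j28.23 Ω
Step 3 — Parallel branch: R2 || L = 1/(1/R2 + 1/L) = 4.537 + j27.48 Ω.
Step 4 — Series with R1: Z_total = R1 + (R2 || L) = 54.54 + j27.48 Ω = 61.07∠26.7° Ω.
Step 5 — Source phasor: V = 18∠47.7° V = 12.11 + j13.31 V.
Step 6 — Ohm's law: I = V / Z_total = (12.11 + j13.31) / (54.54 + j27.48) = 0.2753 + j0.1054 A.
Step 7 — Convert to polar: |I| = 0.2947 A, ∠I = 21.0°.

I = 0.2947∠21.0° A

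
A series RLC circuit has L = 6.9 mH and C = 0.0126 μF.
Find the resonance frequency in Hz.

Step 1 — Resonance condition Im(Z)=0 gives ω₀ = 1/√(LC).
Step 2 — ω₀ = 1/√(0.0069·1.26e-08) = 1.072e+05 rad/s.
Step 3 — f₀ = ω₀/(2π) = 1.707e+04 Hz.

f₀ = 1.707e+04 Hz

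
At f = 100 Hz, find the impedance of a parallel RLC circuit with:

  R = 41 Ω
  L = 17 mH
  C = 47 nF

Step 1 — Angular frequency: ω = 2π·f = 2π·100 = 628.3 rad/s.
Step 2 — Component impedances:
  R: Z = R = 41 Ω
  L: Z = jωL = j·628.3·0.017 = 0 + j10.68 Ω
  C: Z = 1/(jωC) = -j/(ω·C) = 0 - j3.386e+04 Ω
Step 3 — Parallel combination: 1/Z_total = 1/R + 1/L + 1/C; Z_total = 2.607 + j10.01 Ω = 10.34∠75.4° Ω.

Z = 2.607 + j10.01 Ω = 10.34∠75.4° Ω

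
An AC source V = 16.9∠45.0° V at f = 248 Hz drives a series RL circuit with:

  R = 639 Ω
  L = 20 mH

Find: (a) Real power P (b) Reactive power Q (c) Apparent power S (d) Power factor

Step 1 — Angular frequency: ω = 2π·f = 2π·248 = 1558 rad/s.
Step 2 — Component impedances:
  R: Z = R = 639 Ω
  L: Z = jωL = j·1558·0.02 = 0 + j31.16 Ω
Step 3 — Series combination: Z_total = R + L = 639 + j31.16 Ω = 639.8∠2.8° Ω.
Step 4 — Source phasor: V = 16.9∠45.0° V = 11.95 + j11.95 V.
Step 5 — Current: I = V / Z = 0.01957 + j0.01775 A = 0.02642∠42.2° A.
Step 6 — Complex power: S = V·I* = 0.4459 + j0.02175 VA.
Step 7 — Real power: P = Re(S) = 0.4459 W.
Step 8 — Reactive power: Q = Im(S) = 0.02175 VAR.
Step 9 — Apparent power: |S| = 0.4464 VA.
Step 10 — Power factor: PF = P/|S| = 0.9988 (lagging).

(a) P = 0.4459 W  (b) Q = 0.02175 VAR  (c) S = 0.4464 VA  (d) PF = 0.9988 (lagging)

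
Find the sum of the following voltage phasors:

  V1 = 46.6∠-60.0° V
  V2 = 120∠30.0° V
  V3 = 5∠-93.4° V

Step 1 — Convert each phasor to rectangular form:
  V1 = 46.6·(cos(-60.0°) + j·sin(-60.0°)) = 23.3 - j40.36 V
  V2 = 120·(cos(30.0°) + j·sin(30.0°)) = 103.9 + j60 V
  V3 = 5·(cos(-93.4°) + j·sin(-93.4°)) = -0.2965 - j4.991 V
Step 2 — Sum components: V_total = 126.9 + j14.65 V.
Step 3 — Convert to polar: |V_total| = 127.8 V, ∠V_total = 6.6°.

V_total = 127.8∠6.6° V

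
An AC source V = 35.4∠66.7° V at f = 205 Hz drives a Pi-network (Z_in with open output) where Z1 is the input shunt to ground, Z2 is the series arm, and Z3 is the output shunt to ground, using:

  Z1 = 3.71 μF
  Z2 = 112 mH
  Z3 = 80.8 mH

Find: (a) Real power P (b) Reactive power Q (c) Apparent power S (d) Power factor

Step 1 — Angular frequency: ω = 2π·f = 2π·205 = 1288 rad/s.
Step 2 — Component impedances:
  Z1: Z = 1/(jωC) = -j/(ω·C) = 0 - j209.3 Ω
  Z2: Z = jωL = j·1288·0.112 = 0 + j144.3 Ω
  Z3: Z = jωL = j·1288·0.0808 = 0 + j104.1 Ω
Step 3 — With open output, the series arm Z2 and the output shunt Z3 appear in series to ground: Z2 + Z3 = 0 + j248.3 Ω.
Step 4 — Parallel with input shunt Z1: Z_in = Z1 || (Z2 + Z3) = 0 - j1330 Ω = 1330∠-90.0° Ω.
Step 5 — Source phasor: V = 35.4∠66.7° V = 14 + j32.51 V.
Step 6 — Current: I = V / Z = -0.02445 + j0.01053 A = 0.02662∠156.7° A.
Step 7 — Complex power: S = V·I* = 0 - j0.9422 VA.
Step 8 — Real power: P = Re(S) = 0 W.
Step 9 — Reactive power: Q = Im(S) = -0.9422 VAR.
Step 10 — Apparent power: |S| = 0.9422 VA.
Step 11 — Power factor: PF = P/|S| = 0 (leading).

(a) P = 0 W  (b) Q = -0.9422 VAR  (c) S = 0.9422 VA  (d) PF = 0 (leading)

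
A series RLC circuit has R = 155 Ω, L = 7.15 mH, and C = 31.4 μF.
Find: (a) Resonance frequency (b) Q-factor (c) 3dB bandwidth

Step 1 — Resonance condition Im(Z)=0 gives ω₀ = 1/√(LC).
Step 2 — ω₀ = 1/√(0.00715·3.14e-05) = 2110 rad/s.
Step 3 — f₀ = ω₀/(2π) = 335.9 Hz.
Step 4 — Series Q: Q = ω₀L/R = 2110·0.00715/155 = 0.09735.
Step 5 — 3dB bandwidth: Δω = ω₀/Q = 2.168e+04 rad/s; BW = Δω/(2π) = 3450 Hz.

(a) f₀ = 335.9 Hz  (b) Q = 0.09735  (c) BW = 3450 Hz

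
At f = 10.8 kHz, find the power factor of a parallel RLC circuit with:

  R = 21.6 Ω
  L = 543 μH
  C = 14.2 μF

Step 1 — Angular frequency: ω = 2π·f = 2π·1.08e+04 = 6.786e+04 rad/s.
Step 2 — Component impedances:
  R: Z = R = 21.6 Ω
  L: Z = jωL = j·6.786e+04·0.000543 = 0 + j36.85 Ω
  C: Z = 1/(jωC) = -j/(ω·C) = 0 - j1.038 Ω
Step 3 — Parallel combination: 1/Z_total = 1/R + 1/L + 1/C; Z_total = 0.05266 - j1.065 Ω = 1.067∠-87.2° Ω.
Step 4 — Power factor: PF = cos(φ) = Re(Z)/|Z| = 0.052664/1.0666 = 0.04938.
Step 5 — Type: Im(Z) = -1.065 ⇒ leading (phase φ = -87.2°).

PF = 0.04938 (leading, φ = -87.2°)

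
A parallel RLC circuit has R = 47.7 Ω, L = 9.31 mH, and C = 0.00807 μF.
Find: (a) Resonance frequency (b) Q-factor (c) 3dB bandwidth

Step 1 — Resonance: ω₀ = 1/√(LC) = 1/√(0.00931·8.07e-09) = 1.154e+05 rad/s.
Step 2 — f₀ = ω₀/(2π) = 1.836e+04 Hz.
Step 3 — Parallel Q: Q = R/(ω₀L) = 47.7/(1.154e+05·0.00931) = 0.04441.
Step 4 — Bandwidth: Δω = ω₀/Q = 2.598e+06 rad/s; BW = Δω/(2π) = 4.135e+05 Hz.

(a) f₀ = 1.836e+04 Hz  (b) Q = 0.04441  (c) BW = 4.135e+05 Hz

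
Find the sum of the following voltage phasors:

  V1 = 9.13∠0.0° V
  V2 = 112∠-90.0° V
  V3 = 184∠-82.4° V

Step 1 — Convert each phasor to rectangular form:
  V1 = 9.13·(cos(0.0°) + j·sin(0.0°)) = 9.13 V
  V2 = 112·(cos(-90.0°) + j·sin(-90.0°)) = 0 - j112 V
  V3 = 184·(cos(-82.4°) + j·sin(-82.4°)) = 24.34 - j182.4 V
Step 2 — Sum components: V_total = 33.47 - j294.4 V.
Step 3 — Convert to polar: |V_total| = 296.3 V, ∠V_total = -83.5°.

V_total = 296.3∠-83.5° V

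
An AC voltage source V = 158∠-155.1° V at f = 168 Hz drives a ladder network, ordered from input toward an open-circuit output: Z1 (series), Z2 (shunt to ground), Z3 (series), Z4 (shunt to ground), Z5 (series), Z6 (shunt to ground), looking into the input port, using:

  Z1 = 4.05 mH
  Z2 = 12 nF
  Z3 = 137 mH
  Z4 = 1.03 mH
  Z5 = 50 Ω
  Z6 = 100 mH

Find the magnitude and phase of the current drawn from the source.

Step 1 — Angular frequency: ω = 2π·f = 2π·168 = 1056 rad/s.
Step 2 — Component impedances:
  Z1: Z = jωL = j·1056·0.00405 = 0 + j4.275 Ω
  Z2: Z = 1/(jωC) = -j/(ω·C) = 0 - j7.895e+04 Ω
  Z3: Z = jωL = j·1056·0.137 = 0 + j144.6 Ω
  Z4: Z = jωL = j·1056·0.00103 = 0 + j1.087 Ω
  Z5: Z = R = 50 Ω
  Z6: Z = jωL = j·1056·0.1 = 0 + j105.6 Ω
Step 3 — Ladder network (open output): work backward from the far end, alternating series and parallel combinations. Z_in = 0.004276 + j150.2 Ω = 150.2∠90.0° Ω.
Step 4 — Source phasor: V = 158∠-155.1° V = -143.3 - j66.52 V.
Step 5 — Ohm's law: I = V / Z_total = (-143.3 - j66.52) / (0.004276 + j150.2) = -0.4428 + j0.9539 A.
Step 6 — Convert to polar: |I| = 1.052 A, ∠I = 114.9°.

I = 1.052∠114.9° A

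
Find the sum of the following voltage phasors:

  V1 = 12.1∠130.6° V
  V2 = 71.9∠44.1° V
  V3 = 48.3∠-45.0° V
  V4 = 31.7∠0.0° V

Step 1 — Convert each phasor to rectangular form:
  V1 = 12.1·(cos(130.6°) + j·sin(130.6°)) = -7.874 + j9.187 V
  V2 = 71.9·(cos(44.1°) + j·sin(44.1°)) = 51.63 + j50.04 V
  V3 = 48.3·(cos(-45.0°) + j·sin(-45.0°)) = 34.15 - j34.15 V
  V4 = 31.7·(cos(0.0°) + j·sin(0.0°)) = 31.7 V
Step 2 — Sum components: V_total = 109.6 + j25.07 V.
Step 3 — Convert to polar: |V_total| = 112.4 V, ∠V_total = 12.9°.

V_total = 112.4∠12.9° V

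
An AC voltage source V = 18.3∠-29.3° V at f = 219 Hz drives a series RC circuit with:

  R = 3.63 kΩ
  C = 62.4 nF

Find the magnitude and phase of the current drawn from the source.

Step 1 — Angular frequency: ω = 2π·f = 2π·219 = 1376 rad/s.
Step 2 — Component impedances:
  R: Z = R = 3630 Ω
  C: Z = 1/(jωC) = -j/(ω·C) = 0 - j1.165e+04 Ω
Step 3 — Series combination: Z_total = R + C = 3630 - j1.165e+04 Ω = 1.22e+04∠-72.7° Ω.
Step 4 — Source phasor: V = 18.3∠-29.3° V = 15.96 - j8.956 V.
Step 5 — Ohm's law: I = V / Z_total = (15.96 - j8.956) / (3630 - j1.165e+04) = 0.00109 + j0.00103 A.
Step 6 — Convert to polar: |I| = 0.0015 A, ∠I = 43.4°.

I = 0.0015∠43.4° A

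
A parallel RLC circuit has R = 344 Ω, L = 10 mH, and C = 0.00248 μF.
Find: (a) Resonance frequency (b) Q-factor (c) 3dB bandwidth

Step 1 — Resonance: ω₀ = 1/√(LC) = 1/√(0.01·2.48e-09) = 2.008e+05 rad/s.
Step 2 — f₀ = ω₀/(2π) = 3.196e+04 Hz.
Step 3 — Parallel Q: Q = R/(ω₀L) = 344/(2.008e+05·0.01) = 0.1713.
Step 4 — Bandwidth: Δω = ω₀/Q = 1.172e+06 rad/s; BW = Δω/(2π) = 1.866e+05 Hz.

(a) f₀ = 3.196e+04 Hz  (b) Q = 0.1713  (c) BW = 1.866e+05 Hz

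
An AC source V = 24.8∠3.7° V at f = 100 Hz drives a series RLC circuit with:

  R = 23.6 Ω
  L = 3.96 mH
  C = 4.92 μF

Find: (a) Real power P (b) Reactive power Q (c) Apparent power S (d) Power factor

Step 1 — Angular frequency: ω = 2π·f = 2π·100 = 628.3 rad/s.
Step 2 — Component impedances:
  R: Z = R = 23.6 Ω
  L: Z = jωL = j·628.3·0.00396 = 0 + j2.488 Ω
  C: Z = 1/(jωC) = -j/(ω·C) = 0 - j323.5 Ω
Step 3 — Series combination: Z_total = R + L + C = 23.6 - j321 Ω = 321.9∠-85.8° Ω.
Step 4 — Source phasor: V = 24.8∠3.7° V = 24.75 + j1.6 V.
Step 5 — Current: I = V / Z = 0.0006789 + j0.07705 A = 0.07705∠89.5° A.
Step 6 — Complex power: S = V·I* = 0.1401 - j1.906 VA.
Step 7 — Real power: P = Re(S) = 0.1401 W.
Step 8 — Reactive power: Q = Im(S) = -1.906 VAR.
Step 9 — Apparent power: |S| = 1.911 VA.
Step 10 — Power factor: PF = P/|S| = 0.07332 (leading).

(a) P = 0.1401 W  (b) Q = -1.906 VAR  (c) S = 1.911 VA  (d) PF = 0.07332 (leading)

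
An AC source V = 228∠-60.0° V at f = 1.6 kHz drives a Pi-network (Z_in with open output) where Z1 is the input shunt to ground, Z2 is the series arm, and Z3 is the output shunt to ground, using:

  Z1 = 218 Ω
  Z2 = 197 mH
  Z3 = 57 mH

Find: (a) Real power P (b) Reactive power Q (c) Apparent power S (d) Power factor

Step 1 — Angular frequency: ω = 2π·f = 2π·1600 = 1.005e+04 rad/s.
Step 2 — Component impedances:
  Z1: Z = R = 218 Ω
  Z2: Z = jωL = j·1.005e+04·0.197 = 0 + j1980 Ω
  Z3: Z = jωL = j·1.005e+04·0.057 = 0 + j573 Ω
Step 3 — With open output, the series arm Z2 and the output shunt Z3 appear in series to ground: Z2 + Z3 = 0 + j2553 Ω.
Step 4 — Parallel with input shunt Z1: Z_in = Z1 || (Z2 + Z3) = 216.4 + j18.48 Ω = 217.2∠4.9° Ω.
Step 5 — Source phasor: V = 228∠-60.0° V = 114 - j197.5 V.
Step 6 — Current: I = V / Z = 0.4456 - j0.9504 A = 1.05∠-64.9° A.
Step 7 — Complex power: S = V·I* = 238.5 + j20.36 VA.
Step 8 — Real power: P = Re(S) = 238.5 W.
Step 9 — Reactive power: Q = Im(S) = 20.36 VAR.
Step 10 — Apparent power: |S| = 239.3 VA.
Step 11 — Power factor: PF = P/|S| = 0.9964 (lagging).

(a) P = 238.5 W  (b) Q = 20.36 VAR  (c) S = 239.3 VA  (d) PF = 0.9964 (lagging)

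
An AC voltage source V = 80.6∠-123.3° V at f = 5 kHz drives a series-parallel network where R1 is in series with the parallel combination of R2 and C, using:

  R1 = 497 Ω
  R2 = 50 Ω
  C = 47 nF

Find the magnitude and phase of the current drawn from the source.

Step 1 — Angular frequency: ω = 2π·f = 2π·5000 = 3.142e+04 rad/s.
Step 2 — Component impedances:
  R1: Z = R = 497 Ω
  R2: Z = R = 50 Ω
  C: Z = 1/(jωC) = -j/(ω·C) = 0 - j677.3 Ω
Step 3 — Parallel branch: R2 || C = 1/(1/R2 + 1/C) = 49.73 - j3.671 Ω.
Step 4 — Series with R1: Z_total = R1 + (R2 || C) = 546.7 - j3.671 Ω = 546.7∠-0.4° Ω.
Step 5 — Source phasor: V = 80.6∠-123.3° V = -44.25 - j67.37 V.
Step 6 — Ohm's law: I = V / Z_total = (-44.25 - j67.37) / (546.7 - j3.671) = -0.08011 - j0.1238 A.
Step 7 — Convert to polar: |I| = 0.1474 A, ∠I = -122.9°.

I = 0.1474∠-122.9° A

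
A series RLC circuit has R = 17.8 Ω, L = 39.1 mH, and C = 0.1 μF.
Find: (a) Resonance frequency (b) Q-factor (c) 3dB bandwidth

Step 1 — Resonance: ω₀ = 1/√(LC) = 1/√(0.0391·1e-07) = 1.599e+04 rad/s.
Step 2 — f₀ = ω₀/(2π) = 2545 Hz.
Step 3 — Series Q: Q = ω₀L/R = 1.599e+04·0.0391/17.8 = 35.13.
Step 4 — Bandwidth: Δω = ω₀/Q = 455.2 rad/s; BW = Δω/(2π) = 72.45 Hz.

(a) f₀ = 2545 Hz  (b) Q = 35.13  (c) BW = 72.45 Hz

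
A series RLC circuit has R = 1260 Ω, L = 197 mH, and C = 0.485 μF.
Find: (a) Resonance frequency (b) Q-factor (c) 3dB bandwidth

Step 1 — Resonance: ω₀ = 1/√(LC) = 1/√(0.197·4.85e-07) = 3235 rad/s.
Step 2 — f₀ = ω₀/(2π) = 514.9 Hz.
Step 3 — Series Q: Q = ω₀L/R = 3235·0.197/1260 = 0.5058.
Step 4 — Bandwidth: Δω = ω₀/Q = 6396 rad/s; BW = Δω/(2π) = 1018 Hz.

(a) f₀ = 514.9 Hz  (b) Q = 0.5058  (c) BW = 1018 Hz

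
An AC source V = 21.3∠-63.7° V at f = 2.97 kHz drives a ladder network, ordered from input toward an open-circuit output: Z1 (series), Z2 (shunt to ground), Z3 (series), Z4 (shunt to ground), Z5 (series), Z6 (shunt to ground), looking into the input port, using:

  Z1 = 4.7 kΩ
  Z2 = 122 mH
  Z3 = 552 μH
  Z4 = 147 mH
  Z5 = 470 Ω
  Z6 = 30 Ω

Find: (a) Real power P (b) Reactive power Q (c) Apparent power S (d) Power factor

Step 1 — Angular frequency: ω = 2π·f = 2π·2970 = 1.866e+04 rad/s.
Step 2 — Component impedances:
  Z1: Z = R = 4700 Ω
  Z2: Z = jωL = j·1.866e+04·0.122 = 0 + j2277 Ω
  Z3: Z = jωL = j·1.866e+04·0.000552 = 0 + j10.3 Ω
  Z4: Z = jωL = j·1.866e+04·0.147 = 0 + j2743 Ω
  Z5: Z = R = 470 Ω
  Z6: Z = R = 30 Ω
Step 3 — Ladder network (open output): work backward from the far end, alternating series and parallel combinations. Z_in = 5127 + j181.4 Ω = 5130∠2.0° Ω.
Step 4 — Source phasor: V = 21.3∠-63.7° V = 9.437 - j19.1 V.
Step 5 — Current: I = V / Z = 0.001707 - j0.003785 A = 0.004152∠-65.7° A.
Step 6 — Complex power: S = V·I* = 0.08838 + j0.003127 VA.
Step 7 — Real power: P = Re(S) = 0.08838 W.
Step 8 — Reactive power: Q = Im(S) = 0.003127 VAR.
Step 9 — Apparent power: |S| = 0.08844 VA.
Step 10 — Power factor: PF = P/|S| = 0.9994 (lagging).

(a) P = 0.08838 W  (b) Q = 0.003127 VAR  (c) S = 0.08844 VA  (d) PF = 0.9994 (lagging)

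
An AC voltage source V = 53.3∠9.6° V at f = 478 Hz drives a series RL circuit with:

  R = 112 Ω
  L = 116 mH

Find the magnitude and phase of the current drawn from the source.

Step 1 — Angular frequency: ω = 2π·f = 2π·478 = 3003 rad/s.
Step 2 — Component impedances:
  R: Z = R = 112 Ω
  L: Z = jωL = j·3003·0.116 = 0 + j348.4 Ω
Step 3 — Series combination: Z_total = R + L = 112 + j348.4 Ω = 366∠72.2° Ω.
Step 4 — Source phasor: V = 53.3∠9.6° V = 52.55 + j8.889 V.
Step 5 — Ohm's law: I = V / Z_total = (52.55 + j8.889) / (112 + j348.4) = 0.06708 - j0.1293 A.
Step 6 — Convert to polar: |I| = 0.1456 A, ∠I = -62.6°.

I = 0.1456∠-62.6° A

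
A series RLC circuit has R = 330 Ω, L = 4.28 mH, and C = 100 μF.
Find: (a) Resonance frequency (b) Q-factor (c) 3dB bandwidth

Step 1 — Resonance condition Im(Z)=0 gives ω₀ = 1/√(LC).
Step 2 — ω₀ = 1/√(0.00428·0.0001) = 1529 rad/s.
Step 3 — f₀ = ω₀/(2π) = 243.3 Hz.
Step 4 — Series Q: Q = ω₀L/R = 1529·0.00428/330 = 0.01982.
Step 5 — 3dB bandwidth: Δω = ω₀/Q = 7.71e+04 rad/s; BW = Δω/(2π) = 1.227e+04 Hz.

(a) f₀ = 243.3 Hz  (b) Q = 0.01982  (c) BW = 1.227e+04 Hz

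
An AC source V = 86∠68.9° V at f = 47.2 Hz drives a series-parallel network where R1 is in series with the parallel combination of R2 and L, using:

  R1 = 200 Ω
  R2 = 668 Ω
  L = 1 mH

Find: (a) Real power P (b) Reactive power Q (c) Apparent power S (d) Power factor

Step 1 — Angular frequency: ω = 2π·f = 2π·47.2 = 296.6 rad/s.
Step 2 — Component impedances:
  R1: Z = R = 200 Ω
  R2: Z = R = 668 Ω
  L: Z = jωL = j·296.6·0.001 = 0 + j0.2966 Ω
Step 3 — Parallel branch: R2 || L = 1/(1/R2 + 1/L) = 0.0001317 + j0.2966 Ω.
Step 4 — Series with R1: Z_total = R1 + (R2 || L) = 200 + j0.2966 Ω = 200∠0.1° Ω.
Step 5 — Source phasor: V = 86∠68.9° V = 30.96 + j80.23 V.
Step 6 — Current: I = V / Z = 0.1554 + j0.4009 A = 0.43∠68.8° A.
Step 7 — Complex power: S = V·I* = 36.98 + j0.05483 VA.
Step 8 — Real power: P = Re(S) = 36.98 W.
Step 9 — Reactive power: Q = Im(S) = 0.05483 VAR.
Step 10 — Apparent power: |S| = 36.98 VA.
Step 11 — Power factor: PF = P/|S| = 1 (lagging).

(a) P = 36.98 W  (b) Q = 0.05483 VAR  (c) S = 36.98 VA  (d) PF = 1 (lagging)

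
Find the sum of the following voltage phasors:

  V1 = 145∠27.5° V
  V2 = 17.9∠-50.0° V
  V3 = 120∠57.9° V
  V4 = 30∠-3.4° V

Step 1 — Convert each phasor to rectangular form:
  V1 = 145·(cos(27.5°) + j·sin(27.5°)) = 128.6 + j66.95 V
  V2 = 17.9·(cos(-50.0°) + j·sin(-50.0°)) = 11.51 - j13.71 V
  V3 = 120·(cos(57.9°) + j·sin(57.9°)) = 63.77 + j101.7 V
  V4 = 30·(cos(-3.4°) + j·sin(-3.4°)) = 29.95 - j1.779 V
Step 2 — Sum components: V_total = 233.8 + j153.1 V.
Step 3 — Convert to polar: |V_total| = 279.5 V, ∠V_total = 33.2°.

V_total = 279.5∠33.2° V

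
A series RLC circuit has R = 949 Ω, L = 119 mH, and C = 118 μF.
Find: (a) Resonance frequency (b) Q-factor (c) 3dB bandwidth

Step 1 — Resonance condition Im(Z)=0 gives ω₀ = 1/√(LC).
Step 2 — ω₀ = 1/√(0.119·0.000118) = 266.9 rad/s.
Step 3 — f₀ = ω₀/(2π) = 42.47 Hz.
Step 4 — Series Q: Q = ω₀L/R = 266.9·0.119/949 = 0.03346.
Step 5 — 3dB bandwidth: Δω = ω₀/Q = 7975 rad/s; BW = Δω/(2π) = 1269 Hz.

(a) f₀ = 42.47 Hz  (b) Q = 0.03346  (c) BW = 1269 Hz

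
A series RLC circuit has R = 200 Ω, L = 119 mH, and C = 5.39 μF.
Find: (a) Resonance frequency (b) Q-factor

Step 1 — Resonance condition Im(Z)=0 gives ω₀ = 1/√(LC).
Step 2 — ω₀ = 1/√(0.119·5.39e-06) = 1249 rad/s.
Step 3 — f₀ = ω₀/(2π) = 198.7 Hz.
Step 4 — Series Q: Q = ω₀L/R = 1249·0.119/200 = 0.7429.

(a) f₀ = 198.7 Hz  (b) Q = 0.7429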